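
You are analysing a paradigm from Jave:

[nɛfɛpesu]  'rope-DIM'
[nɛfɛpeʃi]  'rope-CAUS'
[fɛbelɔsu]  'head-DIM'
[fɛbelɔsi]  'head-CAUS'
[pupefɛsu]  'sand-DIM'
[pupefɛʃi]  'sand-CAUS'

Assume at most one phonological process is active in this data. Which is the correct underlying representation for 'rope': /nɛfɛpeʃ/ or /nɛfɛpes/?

The stem for 'rope' ends in [s] in [nɛfɛpesu] but [ʃ] in [nɛfɛpeʃi].
The stem 'head' ([fɛbelɔsu], [fɛbelɔsi]) shows [s] unchanged in both environments, so [s] cannot be basic with [ʃ] derived before the CAUS suffix.
So /ʃ/ is underlying, and a rule of depalatalization — palato-alveolar /ʃ/ becomes [s] when no front vowel follows — gives [s].

/nɛfɛpeʃ/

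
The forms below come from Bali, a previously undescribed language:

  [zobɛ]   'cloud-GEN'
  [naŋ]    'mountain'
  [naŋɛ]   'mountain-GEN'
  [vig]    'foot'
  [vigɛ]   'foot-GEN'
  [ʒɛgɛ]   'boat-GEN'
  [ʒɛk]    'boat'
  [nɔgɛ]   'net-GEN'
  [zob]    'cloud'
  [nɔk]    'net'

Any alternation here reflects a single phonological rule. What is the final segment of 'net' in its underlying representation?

'net' shows [g] ~ [k] at the end of the stem ([nɔgɛ] vs [nɔk]).
Compare 'foot', with invariant [g] in [vigɛ] and [vig]: an analysis with underlying /g/ and a rule producing [k] in isolation would wrongly predict alternation here too.
So /k/ is underlying, and a rule of intervocalic voicing — voiceless stops become voiced between vowels — gives [g].

/k/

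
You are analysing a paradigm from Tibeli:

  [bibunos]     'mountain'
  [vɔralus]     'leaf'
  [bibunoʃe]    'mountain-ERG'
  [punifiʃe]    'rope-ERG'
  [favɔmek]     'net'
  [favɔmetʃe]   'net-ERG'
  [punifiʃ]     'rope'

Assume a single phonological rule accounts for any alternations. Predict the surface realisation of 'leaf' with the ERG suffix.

[vɔraluʃe]

In [bibunos] and [bibunoʃe] the final segment of 'mountain' alternates: [s] ~ [ʃ].
Compare 'rope', with invariant [ʃ] in [punifiʃ] and [punifiʃe]: an analysis with underlying /ʃ/ and a rule producing [s] in isolation would wrongly predict alternation here too.
Therefore /s/ is basic and [ʃ] is derived by palatalization before a front vowel (/k/ and /s/ become palato-alveolar [tʃ] and [ʃ] before a front vowel).
The one attested form of 'leaf', [vɔralus], shows underlying /vɔralus/. Applying the same rule before a front vowel gives [vɔraluʃe].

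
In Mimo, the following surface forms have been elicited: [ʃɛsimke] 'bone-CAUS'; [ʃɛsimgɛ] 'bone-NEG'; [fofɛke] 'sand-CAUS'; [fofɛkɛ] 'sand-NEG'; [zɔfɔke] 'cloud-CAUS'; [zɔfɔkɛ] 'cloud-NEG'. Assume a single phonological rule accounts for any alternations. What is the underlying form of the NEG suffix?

/-gɛ/

The NEG morpheme has two allomorphs, [-gɛ] and [-kɛ].
The CAUS suffix, which begins with [k], is invariant after every stem; so [k] is not altered by any rule here.
So the underlying form is /-gɛ/, and voiced stops become voiceless after a vowel.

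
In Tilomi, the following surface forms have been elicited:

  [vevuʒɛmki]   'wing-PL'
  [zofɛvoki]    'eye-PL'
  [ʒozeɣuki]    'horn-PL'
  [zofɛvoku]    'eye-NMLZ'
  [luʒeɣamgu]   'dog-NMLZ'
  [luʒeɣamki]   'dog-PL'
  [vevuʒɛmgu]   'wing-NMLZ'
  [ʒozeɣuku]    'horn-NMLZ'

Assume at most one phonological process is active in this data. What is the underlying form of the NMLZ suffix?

/-gu/

The NMLZ suffix surfaces as [-gu] and [-ku], depending on the final segment of the stem.
By contrast the PL suffix keeps its initial [k] throughout — that segment must be underlying.
So the underlying form is /-gu/, and voiced stops become voiceless after a vowel.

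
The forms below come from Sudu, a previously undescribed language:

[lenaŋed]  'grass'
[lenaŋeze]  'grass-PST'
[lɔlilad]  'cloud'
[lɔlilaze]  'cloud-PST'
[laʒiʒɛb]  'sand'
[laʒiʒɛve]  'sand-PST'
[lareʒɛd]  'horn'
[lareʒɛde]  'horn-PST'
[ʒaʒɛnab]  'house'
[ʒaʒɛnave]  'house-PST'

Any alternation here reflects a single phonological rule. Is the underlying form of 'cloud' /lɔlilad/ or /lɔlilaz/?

'cloud' shows [d] ~ [z] at the end of the stem ([lɔlilad] vs [lɔlilaze]).
The stem 'horn' ([lareʒɛd], [lareʒɛde]) shows [d] unchanged in both environments, so [d] cannot be basic with [z] derived before the PST suffix.
The underlying segment must be /z/; voiced fricatives become stops word-finally, yielding [d] there.

/lɔlilaz/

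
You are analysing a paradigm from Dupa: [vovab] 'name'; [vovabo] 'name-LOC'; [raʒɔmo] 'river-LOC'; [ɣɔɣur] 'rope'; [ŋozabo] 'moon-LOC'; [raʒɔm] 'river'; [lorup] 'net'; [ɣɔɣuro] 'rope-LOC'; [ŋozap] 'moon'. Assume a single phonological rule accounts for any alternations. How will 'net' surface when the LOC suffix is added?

[lorubo]

'moon' shows [p] ~ [b] at the end of the stem ([ŋozap] vs [ŋozabo]).
But 'name' keeps [b] in both environments ([vovab], [vovabo]), so there is no rule changing /b/ to [p] in isolation.
So /p/ is underlying, and a rule of intervocalic voicing — voiceless stops become voiced between vowels — gives [b].
The one attested form of 'net', [lorup], shows underlying /lorup/. Applying the same rule between vowels gives [lorubo].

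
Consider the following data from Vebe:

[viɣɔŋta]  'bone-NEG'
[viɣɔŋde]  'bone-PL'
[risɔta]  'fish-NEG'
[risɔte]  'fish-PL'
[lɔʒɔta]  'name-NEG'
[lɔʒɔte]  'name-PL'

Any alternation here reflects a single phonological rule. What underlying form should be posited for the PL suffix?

The PL morpheme has two allomorphs, [-de] and [-te].
The NEG suffix, which begins with [t], is invariant after every stem; so [t] is not altered by any rule here.
So the underlying form is /-de/, and voiced stops become voiceless after a vowel.

/-de/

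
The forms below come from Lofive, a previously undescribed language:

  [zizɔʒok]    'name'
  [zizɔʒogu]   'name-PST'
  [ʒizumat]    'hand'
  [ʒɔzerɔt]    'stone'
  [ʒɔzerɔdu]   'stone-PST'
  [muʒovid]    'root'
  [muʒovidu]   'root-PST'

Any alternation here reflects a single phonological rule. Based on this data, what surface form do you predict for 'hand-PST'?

'stone' shows [t] ~ [d] at the end of the stem ([ʒɔzerɔt] vs [ʒɔzerɔdu]).
But 'root' keeps [d] in both environments ([muʒovid], [muʒovidu]), so there is no rule changing /d/ to [t] in isolation.
The underlying segment must be /t/; voiceless stops become voiced between vowels, yielding [d] there.
From [ʒizumat] the stem 'hand' is /ʒizumat/; between vowels this yields [ʒizumadu].

[ʒizumadu]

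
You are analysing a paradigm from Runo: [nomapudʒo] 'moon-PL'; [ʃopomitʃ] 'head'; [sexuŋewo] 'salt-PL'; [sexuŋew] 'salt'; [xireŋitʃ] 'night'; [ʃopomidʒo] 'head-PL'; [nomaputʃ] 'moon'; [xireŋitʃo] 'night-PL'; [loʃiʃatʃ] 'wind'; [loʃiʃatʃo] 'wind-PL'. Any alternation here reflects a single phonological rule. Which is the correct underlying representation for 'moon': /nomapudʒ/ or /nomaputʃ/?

The stem for 'moon' ends in [dʒ] in [nomapudʒo] but [tʃ] in [nomaputʃ].
If /tʃ/ were underlying and a rule turned it into [dʒ] before the PL suffix, 'wind' would also alternate; but it has [tʃ] in both [loʃiʃatʃo] and [loʃiʃatʃ].
The alternation reflects word-final obstruent devoicing: voiced obstruents become voiceless word-finally. /dʒ/ is underlying.

/nomapudʒ/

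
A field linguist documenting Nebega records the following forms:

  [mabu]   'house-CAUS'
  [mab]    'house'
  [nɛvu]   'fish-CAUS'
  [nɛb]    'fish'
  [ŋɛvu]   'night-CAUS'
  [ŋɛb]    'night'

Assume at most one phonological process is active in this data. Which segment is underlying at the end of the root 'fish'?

The stem for 'fish' ends in [v] in [nɛvu] but [b] in [nɛb].
Compare 'house', with invariant [b] in [mabu] and [mab]: an analysis with underlying /b/ and a rule producing [v] before the CAUS suffix would wrongly predict alternation here too.
Therefore /v/ is basic and [b] is derived by word-final hardening (voiced fricatives become stops word-finally).

/v/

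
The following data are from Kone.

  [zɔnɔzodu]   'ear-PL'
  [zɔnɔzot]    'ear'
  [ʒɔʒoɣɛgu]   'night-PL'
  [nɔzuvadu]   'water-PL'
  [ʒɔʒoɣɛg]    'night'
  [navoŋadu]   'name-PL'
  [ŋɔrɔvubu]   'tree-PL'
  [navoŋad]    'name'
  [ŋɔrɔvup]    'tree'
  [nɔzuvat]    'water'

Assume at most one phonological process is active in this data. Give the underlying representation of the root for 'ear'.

The root 'ear' surfaces as [zɔnɔzot] and [zɔnɔzodu], with a stem-final [t] ~ [d] alternation.
The stem 'name' ([navoŋad], [navoŋadu]) shows [d] unchanged in both environments, so [d] cannot be basic with [t] derived in isolation.
The alternation reflects intervocalic voicing: voiceless stops become voiced between vowels. /t/ is underlying.
Hence 'ear' is /zɔnɔzot/ underlyingly.

/zɔnɔzot/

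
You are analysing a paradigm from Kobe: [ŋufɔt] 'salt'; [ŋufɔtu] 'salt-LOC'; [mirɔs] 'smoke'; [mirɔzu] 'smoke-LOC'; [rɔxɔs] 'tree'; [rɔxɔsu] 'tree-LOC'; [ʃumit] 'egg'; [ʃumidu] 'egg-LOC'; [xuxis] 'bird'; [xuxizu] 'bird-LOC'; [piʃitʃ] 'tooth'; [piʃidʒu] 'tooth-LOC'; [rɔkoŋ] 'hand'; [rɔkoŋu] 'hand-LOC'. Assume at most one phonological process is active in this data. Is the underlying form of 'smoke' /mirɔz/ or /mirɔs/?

/mirɔz/

The stem for 'smoke' ends in [s] in [mirɔs] but [z] in [mirɔzu].
But 'tree' keeps [s] in both environments ([rɔxɔs], [rɔxɔsu]), so there is no rule changing /s/ to [z] before the LOC suffix.
Therefore /z/ is basic and [s] is derived by word-final obstruent devoicing (voiced obstruents become voiceless word-finally).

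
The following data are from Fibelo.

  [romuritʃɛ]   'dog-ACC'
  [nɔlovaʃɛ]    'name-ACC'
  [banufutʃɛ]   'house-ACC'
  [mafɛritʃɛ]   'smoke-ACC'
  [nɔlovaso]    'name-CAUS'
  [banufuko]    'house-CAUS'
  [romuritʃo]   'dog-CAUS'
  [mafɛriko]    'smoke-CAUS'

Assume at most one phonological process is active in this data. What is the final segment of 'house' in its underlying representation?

In [banufuko] and [banufutʃɛ] the final segment of 'house' alternates: [k] ~ [tʃ].
But 'dog' keeps [tʃ] in both environments ([romuritʃo], [romuritʃɛ]), so there is no rule changing /tʃ/ to [k] before the CAUS suffix.
So /k/ is underlying, and a rule of palatalization before a front vowel — /k/ and /s/ become palato-alveolar [tʃ] and [ʃ] before a front vowel — gives [tʃ].

/k/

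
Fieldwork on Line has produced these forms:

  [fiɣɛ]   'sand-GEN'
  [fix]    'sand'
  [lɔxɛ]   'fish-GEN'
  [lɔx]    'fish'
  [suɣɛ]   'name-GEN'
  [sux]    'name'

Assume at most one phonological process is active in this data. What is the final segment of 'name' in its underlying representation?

/ɣ/

'name' shows [ɣ] ~ [x] at the end of the stem ([suɣɛ] vs [sux]).
Compare 'fish', with invariant [x] in [lɔxɛ] and [lɔx]: an analysis with underlying /x/ and a rule producing [ɣ] before the GEN suffix would wrongly predict alternation here too.
The underlying segment must be /ɣ/; voiced obstruents become voiceless word-finally, yielding [x] there.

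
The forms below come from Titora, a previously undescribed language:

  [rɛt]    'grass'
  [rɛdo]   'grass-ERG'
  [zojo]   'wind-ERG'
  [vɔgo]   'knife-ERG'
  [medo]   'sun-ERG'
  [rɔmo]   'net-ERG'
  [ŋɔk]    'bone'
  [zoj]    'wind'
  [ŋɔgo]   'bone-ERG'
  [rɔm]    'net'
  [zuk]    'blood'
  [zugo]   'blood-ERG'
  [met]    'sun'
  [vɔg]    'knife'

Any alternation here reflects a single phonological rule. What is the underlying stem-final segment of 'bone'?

The stem for 'bone' ends in [k] in [ŋɔk] but [g] in [ŋɔgo].
The stem 'knife' ([vɔg], [vɔgo]) shows [g] unchanged in both environments, so [g] cannot be basic with [k] derived in isolation.
So /k/ is underlying, and a rule of intervocalic voicing — voiceless stops become voiced between vowels — gives [g].

/k/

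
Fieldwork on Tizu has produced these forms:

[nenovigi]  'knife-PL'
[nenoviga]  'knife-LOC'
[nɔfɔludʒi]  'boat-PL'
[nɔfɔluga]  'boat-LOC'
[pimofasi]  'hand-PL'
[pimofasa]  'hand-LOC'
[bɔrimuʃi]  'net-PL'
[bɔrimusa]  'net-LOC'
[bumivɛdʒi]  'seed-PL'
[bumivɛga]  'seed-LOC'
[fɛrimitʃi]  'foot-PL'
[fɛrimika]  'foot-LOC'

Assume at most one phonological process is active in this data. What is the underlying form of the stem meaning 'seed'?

/bumivɛdʒ/

The stem for 'seed' ends in [dʒ] in [bumivɛdʒi] but [g] in [bumivɛga].
If /g/ were underlying and a rule turned it into [dʒ] before the PL suffix, 'knife' would also alternate; but it has [g] in both [nenovigi] and [nenoviga].
So /dʒ/ is underlying, and a rule of depalatalization — palato-alveolar /tʃ/, /dʒ/ and /ʃ/ become [k], [g] and [s] when no front vowel follows — gives [g].
The underlying form of 'seed' is therefore /bumivɛdʒ/.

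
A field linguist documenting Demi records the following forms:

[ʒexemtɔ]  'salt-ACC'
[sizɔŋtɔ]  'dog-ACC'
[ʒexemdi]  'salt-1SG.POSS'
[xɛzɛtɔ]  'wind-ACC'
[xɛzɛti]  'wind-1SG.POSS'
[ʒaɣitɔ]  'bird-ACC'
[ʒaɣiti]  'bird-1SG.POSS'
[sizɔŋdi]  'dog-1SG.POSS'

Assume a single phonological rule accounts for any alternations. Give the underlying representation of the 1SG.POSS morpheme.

The 1SG.POSS morpheme has two allomorphs, [-di] and [-ti].
The ACC suffix, which begins with [t], is invariant after every stem; so [t] is not altered by any rule here.
The 1SG.POSS suffix is therefore /-di/ underlyingly, with post-vocalic devoicing: voiced stops become voiceless after a vowel.

/-di/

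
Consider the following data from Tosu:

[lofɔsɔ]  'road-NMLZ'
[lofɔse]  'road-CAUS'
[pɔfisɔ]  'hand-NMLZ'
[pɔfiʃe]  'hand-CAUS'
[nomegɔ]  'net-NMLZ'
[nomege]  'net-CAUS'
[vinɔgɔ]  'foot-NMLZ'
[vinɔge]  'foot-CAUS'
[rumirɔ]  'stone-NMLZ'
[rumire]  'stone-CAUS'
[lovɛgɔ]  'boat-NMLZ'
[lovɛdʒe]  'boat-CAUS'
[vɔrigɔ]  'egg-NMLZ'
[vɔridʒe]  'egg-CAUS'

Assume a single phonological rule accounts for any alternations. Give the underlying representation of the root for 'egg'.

'egg' shows [g] ~ [dʒ] at the end of the stem ([vɔrigɔ] vs [vɔridʒe]).
Compare 'foot', with invariant [g] in [vinɔgɔ] and [vinɔge]: an analysis with underlying /g/ and a rule producing [dʒ] before the CAUS suffix would wrongly predict alternation here too.
So /dʒ/ is underlying, and a rule of depalatalization — palato-alveolar /dʒ/ and /ʃ/ become [g] and [s] when no front vowel follows — gives [g].

/vɔridʒ/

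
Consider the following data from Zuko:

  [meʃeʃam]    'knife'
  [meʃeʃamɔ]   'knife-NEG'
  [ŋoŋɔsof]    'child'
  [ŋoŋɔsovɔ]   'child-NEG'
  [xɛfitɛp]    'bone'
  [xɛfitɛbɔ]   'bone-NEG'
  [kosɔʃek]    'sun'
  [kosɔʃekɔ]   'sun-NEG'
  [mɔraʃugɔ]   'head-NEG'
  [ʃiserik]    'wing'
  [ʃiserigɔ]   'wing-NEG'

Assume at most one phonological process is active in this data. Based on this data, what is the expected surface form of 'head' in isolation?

The stem for 'wing' ends in [k] in [ʃiserik] but [g] in [ʃiserigɔ].
But 'sun' keeps [k] in both environments ([kosɔʃek], [kosɔʃekɔ]), so there is no rule changing /k/ to [g] before the NEG suffix.
The alternation reflects word-final obstruent devoicing: voiced obstruents become voiceless word-finally. /g/ is underlying.
From [mɔraʃugɔ] the stem 'head' is /mɔraʃug/; word-finally this yields [mɔraʃuk].

[mɔraʃuk]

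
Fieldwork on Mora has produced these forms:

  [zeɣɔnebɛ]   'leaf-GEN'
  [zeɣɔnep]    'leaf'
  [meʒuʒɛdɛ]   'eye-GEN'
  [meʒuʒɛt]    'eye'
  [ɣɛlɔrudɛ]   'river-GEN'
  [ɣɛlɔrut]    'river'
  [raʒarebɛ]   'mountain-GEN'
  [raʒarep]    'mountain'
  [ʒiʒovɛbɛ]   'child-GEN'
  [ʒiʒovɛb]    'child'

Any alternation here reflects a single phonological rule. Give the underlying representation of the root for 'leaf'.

/zeɣɔnep/

The root 'leaf' surfaces as [zeɣɔnebɛ] and [zeɣɔnep], with a stem-final [b] ~ [p] alternation.
The stem 'child' ([ʒiʒovɛbɛ], [ʒiʒovɛb]) shows [b] unchanged in both environments, so [b] cannot be basic with [p] derived in isolation.
Therefore /p/ is basic and [b] is derived by intervocalic voicing (voiceless stops become voiced between vowels).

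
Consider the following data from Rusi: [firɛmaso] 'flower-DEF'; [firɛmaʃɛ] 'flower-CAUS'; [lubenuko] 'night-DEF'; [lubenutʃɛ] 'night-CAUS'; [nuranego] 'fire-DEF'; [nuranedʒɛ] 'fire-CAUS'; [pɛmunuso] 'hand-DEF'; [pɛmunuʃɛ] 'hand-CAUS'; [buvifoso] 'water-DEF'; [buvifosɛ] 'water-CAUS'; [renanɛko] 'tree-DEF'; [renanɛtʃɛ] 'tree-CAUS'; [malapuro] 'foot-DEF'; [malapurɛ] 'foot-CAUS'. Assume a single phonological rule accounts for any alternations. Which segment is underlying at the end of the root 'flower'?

'flower' shows [s] ~ [ʃ] at the end of the stem ([firɛmaso] vs [firɛmaʃɛ]).
The stem 'water' ([buvifoso], [buvifosɛ]) shows [s] unchanged in both environments, so [s] cannot be basic with [ʃ] derived before the CAUS suffix.
The alternation reflects depalatalization: palato-alveolar /tʃ/, /dʒ/ and /ʃ/ become [k], [g] and [s] when no front vowel follows. /ʃ/ is underlying.

/ʃ/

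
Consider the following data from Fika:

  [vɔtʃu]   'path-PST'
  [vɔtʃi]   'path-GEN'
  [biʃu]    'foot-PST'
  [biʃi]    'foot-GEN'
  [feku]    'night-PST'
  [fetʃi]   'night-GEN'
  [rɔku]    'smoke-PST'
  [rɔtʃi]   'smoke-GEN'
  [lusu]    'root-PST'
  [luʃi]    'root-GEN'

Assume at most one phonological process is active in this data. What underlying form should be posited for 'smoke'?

The stem for 'smoke' ends in [k] in [rɔku] but [tʃ] in [rɔtʃi].
But 'path' keeps [tʃ] in both environments ([vɔtʃu], [vɔtʃi]), so there is no rule changing /tʃ/ to [k] before the PST suffix.
The alternation reflects palatalization before a front vowel: /k/ and /s/ become palato-alveolar [tʃ] and [ʃ] before a front vowel. /k/ is underlying.

/rɔk/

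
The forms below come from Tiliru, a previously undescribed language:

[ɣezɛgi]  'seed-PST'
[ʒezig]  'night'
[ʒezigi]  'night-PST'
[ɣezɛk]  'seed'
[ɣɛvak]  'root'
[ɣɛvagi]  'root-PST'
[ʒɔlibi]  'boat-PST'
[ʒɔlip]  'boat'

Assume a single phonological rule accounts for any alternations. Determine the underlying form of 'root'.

In [ɣɛvak] and [ɣɛvagi] the final segment of 'root' alternates: [k] ~ [g].
But 'night' keeps [g] in both environments ([ʒezig], [ʒezigi]), so there is no rule changing /g/ to [k] in isolation.
Therefore /k/ is basic and [g] is derived by intervocalic voicing (voiceless stops become voiced between vowels).
The underlying form of 'root' is therefore /ɣɛvak/.

/ɣɛvak/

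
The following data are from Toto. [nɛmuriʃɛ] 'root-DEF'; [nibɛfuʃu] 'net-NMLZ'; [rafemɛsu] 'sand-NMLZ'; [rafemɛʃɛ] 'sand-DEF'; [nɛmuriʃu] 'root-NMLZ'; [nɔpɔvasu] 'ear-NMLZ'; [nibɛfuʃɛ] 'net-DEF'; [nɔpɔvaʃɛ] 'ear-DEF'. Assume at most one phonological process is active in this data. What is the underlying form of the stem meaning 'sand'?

In [rafemɛsu] and [rafemɛʃɛ] the final segment of 'sand' alternates: [s] ~ [ʃ].
But 'net' keeps [ʃ] in both environments ([nibɛfuʃu], [nibɛfuʃɛ]), so there is no rule changing /ʃ/ to [s] before the NMLZ suffix.
The alternation reflects palatalization before a front vowel: /s/ becomes palato-alveolar [ʃ] before a front vowel. /s/ is underlying.

/rafemɛs/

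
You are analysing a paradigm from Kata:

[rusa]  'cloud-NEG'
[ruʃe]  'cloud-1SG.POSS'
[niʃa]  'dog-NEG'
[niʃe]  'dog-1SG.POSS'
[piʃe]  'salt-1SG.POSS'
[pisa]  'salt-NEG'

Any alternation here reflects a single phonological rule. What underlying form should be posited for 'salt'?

/pis/

'salt' shows [ʃ] ~ [s] at the end of the stem ([piʃe] vs [pisa]).
But 'dog' keeps [ʃ] in both environments ([niʃe], [niʃa]), so there is no rule changing /ʃ/ to [s] before the NEG suffix.
Therefore /s/ is basic and [ʃ] is derived by palatalization before a front vowel (/s/ becomes palato-alveolar [ʃ] before a front vowel).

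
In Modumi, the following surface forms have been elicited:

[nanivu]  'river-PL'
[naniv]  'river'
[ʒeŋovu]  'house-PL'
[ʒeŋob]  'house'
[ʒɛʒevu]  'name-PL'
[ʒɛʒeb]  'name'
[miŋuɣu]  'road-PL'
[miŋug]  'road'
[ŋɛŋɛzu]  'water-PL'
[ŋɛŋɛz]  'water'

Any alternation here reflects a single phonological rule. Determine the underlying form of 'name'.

/ʒɛʒeb/

The root 'name' surfaces as [ʒɛʒevu] and [ʒɛʒeb], with a stem-final [v] ~ [b] alternation.
Compare 'river', with invariant [v] in [nanivu] and [naniv]: an analysis with underlying /v/ and a rule producing [b] in isolation would wrongly predict alternation here too.
Therefore /b/ is basic and [v] is derived by intervocalic spirantization (voiced stops become fricatives between vowels).
So 'name' = /ʒɛʒeb/.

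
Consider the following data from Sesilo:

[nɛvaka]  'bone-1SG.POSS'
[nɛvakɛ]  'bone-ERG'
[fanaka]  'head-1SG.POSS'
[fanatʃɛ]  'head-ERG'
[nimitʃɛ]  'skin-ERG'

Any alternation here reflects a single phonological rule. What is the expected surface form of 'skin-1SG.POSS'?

[nimika]

The stem for 'head' ends in [k] in [fanaka] but [tʃ] in [fanatʃɛ].
But 'bone' keeps [k] in both environments ([nɛvaka], [nɛvakɛ]), so there is no rule changing /k/ to [tʃ] before the ERG suffix.
So /tʃ/ is underlying, and a rule of depalatalization — palato-alveolar /tʃ/ becomes [k] when no front vowel follows — gives [k].
The one attested form of 'skin', [nimitʃɛ], shows underlying /nimitʃ/. Applying the same rule when no front vowel follows gives [nimika].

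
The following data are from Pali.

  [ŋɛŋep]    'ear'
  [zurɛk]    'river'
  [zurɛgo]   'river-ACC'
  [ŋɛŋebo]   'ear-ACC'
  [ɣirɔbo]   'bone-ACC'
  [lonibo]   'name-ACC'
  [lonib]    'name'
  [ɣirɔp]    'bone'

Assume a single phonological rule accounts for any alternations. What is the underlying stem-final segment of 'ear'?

/p/

The root 'ear' surfaces as [ŋɛŋebo] and [ŋɛŋep], with a stem-final [b] ~ [p] alternation.
But 'name' keeps [b] in both environments ([lonibo], [lonib]), so there is no rule changing /b/ to [p] in isolation.
Therefore /p/ is basic and [b] is derived by intervocalic voicing (voiceless stops become voiced between vowels).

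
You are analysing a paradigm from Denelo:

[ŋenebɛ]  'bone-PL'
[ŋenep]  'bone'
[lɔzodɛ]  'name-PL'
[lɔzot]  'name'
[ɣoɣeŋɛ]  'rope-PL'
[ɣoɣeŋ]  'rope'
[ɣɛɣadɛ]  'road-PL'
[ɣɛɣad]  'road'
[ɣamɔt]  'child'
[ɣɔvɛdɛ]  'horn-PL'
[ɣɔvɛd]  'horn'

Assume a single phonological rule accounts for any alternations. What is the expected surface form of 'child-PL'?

The stem for 'name' ends in [d] in [lɔzodɛ] but [t] in [lɔzot].
Compare 'road', with invariant [d] in [ɣɛɣadɛ] and [ɣɛɣad]: an analysis with underlying /d/ and a rule producing [t] in isolation would wrongly predict alternation here too.
Therefore /t/ is basic and [d] is derived by intervocalic voicing (voiceless stops become voiced between vowels).
The one attested form of 'child', [ɣamɔt], shows underlying /ɣamɔt/. Applying the same rule between vowels gives [ɣamɔdɛ].

[ɣamɔdɛ]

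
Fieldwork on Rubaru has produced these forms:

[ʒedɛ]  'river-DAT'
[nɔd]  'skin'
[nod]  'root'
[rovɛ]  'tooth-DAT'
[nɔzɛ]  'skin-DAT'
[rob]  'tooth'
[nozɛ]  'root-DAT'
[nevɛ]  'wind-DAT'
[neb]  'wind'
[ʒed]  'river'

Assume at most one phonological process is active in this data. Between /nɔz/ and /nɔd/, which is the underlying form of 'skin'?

/nɔz/

The root 'skin' surfaces as [nɔzɛ] and [nɔd], with a stem-final [z] ~ [d] alternation.
But 'river' keeps [d] in both environments ([ʒedɛ], [ʒed]), so there is no rule changing /d/ to [z] before the DAT suffix.
Therefore /z/ is basic and [d] is derived by word-final hardening (voiced fricatives become stops word-finally).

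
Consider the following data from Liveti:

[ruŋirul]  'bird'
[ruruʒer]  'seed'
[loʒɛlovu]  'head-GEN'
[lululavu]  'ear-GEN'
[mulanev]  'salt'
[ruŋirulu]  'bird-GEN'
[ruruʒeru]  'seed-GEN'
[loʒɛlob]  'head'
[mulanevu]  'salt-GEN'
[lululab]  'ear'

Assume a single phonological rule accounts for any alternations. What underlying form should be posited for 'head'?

The stem for 'head' ends in [v] in [loʒɛlovu] but [b] in [loʒɛlob].
If /v/ were underlying and a rule turned it into [b] in isolation, 'salt' would also alternate; but it has [v] in both [mulanevu] and [mulanev].
The underlying segment must be /b/; voiced stops become fricatives between vowels, yielding [v] there.

/loʒɛlob/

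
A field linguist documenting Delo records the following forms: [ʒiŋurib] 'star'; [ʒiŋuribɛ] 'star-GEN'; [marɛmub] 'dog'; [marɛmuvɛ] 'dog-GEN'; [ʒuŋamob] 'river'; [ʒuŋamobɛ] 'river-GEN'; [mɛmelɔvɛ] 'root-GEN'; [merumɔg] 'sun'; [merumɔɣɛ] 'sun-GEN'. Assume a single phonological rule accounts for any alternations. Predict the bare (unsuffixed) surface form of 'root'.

[mɛmelɔb]

The stem for 'dog' ends in [b] in [marɛmub] but [v] in [marɛmuvɛ].
Compare 'star', with invariant [b] in [ʒiŋurib] and [ʒiŋuribɛ]: an analysis with underlying /b/ and a rule producing [v] before the GEN suffix would wrongly predict alternation here too.
The alternation reflects word-final hardening: voiced fricatives become stops word-finally. /v/ is underlying.
From [mɛmelɔvɛ] the stem 'root' is /mɛmelɔv/; word-finally this yields [mɛmelɔb].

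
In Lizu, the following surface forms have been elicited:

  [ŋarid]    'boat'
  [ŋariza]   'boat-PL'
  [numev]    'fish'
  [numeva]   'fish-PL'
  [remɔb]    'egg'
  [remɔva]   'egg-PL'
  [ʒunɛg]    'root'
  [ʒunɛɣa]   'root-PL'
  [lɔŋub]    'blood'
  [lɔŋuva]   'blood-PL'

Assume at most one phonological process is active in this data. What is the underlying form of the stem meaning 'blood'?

The stem for 'blood' ends in [b] in [lɔŋub] but [v] in [lɔŋuva].
But 'fish' keeps [v] in both environments ([numev], [numeva]), so there is no rule changing /v/ to [b] in isolation.
So /b/ is underlying, and a rule of intervocalic spirantization — voiced stops become fricatives between vowels — gives [v].
The underlying form of 'blood' is therefore /lɔŋub/.

/lɔŋub/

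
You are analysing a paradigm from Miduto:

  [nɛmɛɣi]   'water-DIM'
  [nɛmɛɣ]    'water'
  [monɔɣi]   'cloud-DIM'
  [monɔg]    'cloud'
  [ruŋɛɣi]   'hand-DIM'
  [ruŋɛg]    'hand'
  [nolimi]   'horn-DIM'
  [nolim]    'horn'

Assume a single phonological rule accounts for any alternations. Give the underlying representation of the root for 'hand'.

In [ruŋɛɣi] and [ruŋɛg] the final segment of 'hand' alternates: [ɣ] ~ [g].
If /ɣ/ were underlying and a rule turned it into [g] in isolation, 'water' would also alternate; but it has [ɣ] in both [nɛmɛɣi] and [nɛmɛɣ].
Therefore /g/ is basic and [ɣ] is derived by intervocalic spirantization (voiced stops become fricatives between vowels).
The underlying form of 'hand' is therefore /ruŋɛg/.

/ruŋɛg/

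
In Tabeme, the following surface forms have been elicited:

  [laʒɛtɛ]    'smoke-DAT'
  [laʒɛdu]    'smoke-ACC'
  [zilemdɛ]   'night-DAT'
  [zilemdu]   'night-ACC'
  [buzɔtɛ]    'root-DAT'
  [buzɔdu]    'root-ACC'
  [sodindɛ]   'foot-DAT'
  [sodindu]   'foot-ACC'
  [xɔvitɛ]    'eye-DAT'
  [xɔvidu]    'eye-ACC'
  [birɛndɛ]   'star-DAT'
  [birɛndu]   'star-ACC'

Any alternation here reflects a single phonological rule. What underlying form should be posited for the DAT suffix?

/-tɛ/

The DAT morpheme has two allomorphs, [-dɛ] and [-tɛ].
The ACC suffix, which begins with [d], is invariant after every stem; so [d] is not altered by any rule here.
The DAT suffix is therefore /-tɛ/ underlyingly, with post-nasal voicing: voiceless stops become voiced after a nasal.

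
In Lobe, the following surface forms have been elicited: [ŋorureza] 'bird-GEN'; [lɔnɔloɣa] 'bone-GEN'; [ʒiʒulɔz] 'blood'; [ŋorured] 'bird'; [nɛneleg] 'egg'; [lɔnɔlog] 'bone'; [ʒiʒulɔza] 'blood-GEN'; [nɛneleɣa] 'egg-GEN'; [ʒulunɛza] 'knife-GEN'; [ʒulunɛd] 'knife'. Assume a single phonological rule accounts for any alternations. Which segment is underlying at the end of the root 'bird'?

The root 'bird' surfaces as [ŋorureza] and [ŋorured], with a stem-final [z] ~ [d] alternation.
But 'blood' keeps [z] in both environments ([ʒiʒulɔza], [ʒiʒulɔz]), so there is no rule changing /z/ to [d] in isolation.
The underlying segment must be /d/; voiced stops become fricatives between vowels, yielding [z] there.

/d/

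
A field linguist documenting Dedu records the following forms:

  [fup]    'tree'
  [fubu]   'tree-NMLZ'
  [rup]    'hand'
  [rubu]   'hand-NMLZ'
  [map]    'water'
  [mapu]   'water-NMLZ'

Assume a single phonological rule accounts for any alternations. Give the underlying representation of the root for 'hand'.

The root 'hand' surfaces as [rup] and [rubu], with a stem-final [p] ~ [b] alternation.
The stem 'water' ([map], [mapu]) shows [p] unchanged in both environments, so [p] cannot be basic with [b] derived before the NMLZ suffix.
The alternation reflects word-final obstruent devoicing: voiced obstruents become voiceless word-finally. /b/ is underlying.
Hence 'hand' is /rub/ underlyingly.

/rub/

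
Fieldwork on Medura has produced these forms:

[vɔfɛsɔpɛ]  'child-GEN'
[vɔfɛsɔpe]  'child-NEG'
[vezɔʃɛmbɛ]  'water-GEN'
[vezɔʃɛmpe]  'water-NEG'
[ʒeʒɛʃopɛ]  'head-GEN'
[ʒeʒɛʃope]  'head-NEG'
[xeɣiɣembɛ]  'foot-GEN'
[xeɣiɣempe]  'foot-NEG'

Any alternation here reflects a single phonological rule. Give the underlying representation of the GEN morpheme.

/-bɛ/

The GEN morpheme has two allomorphs, [-bɛ] and [-pɛ].
By contrast the NEG suffix keeps its initial [p] throughout — that segment must be underlying.
So the underlying form is /-bɛ/, and voiced stops become voiceless after a vowel.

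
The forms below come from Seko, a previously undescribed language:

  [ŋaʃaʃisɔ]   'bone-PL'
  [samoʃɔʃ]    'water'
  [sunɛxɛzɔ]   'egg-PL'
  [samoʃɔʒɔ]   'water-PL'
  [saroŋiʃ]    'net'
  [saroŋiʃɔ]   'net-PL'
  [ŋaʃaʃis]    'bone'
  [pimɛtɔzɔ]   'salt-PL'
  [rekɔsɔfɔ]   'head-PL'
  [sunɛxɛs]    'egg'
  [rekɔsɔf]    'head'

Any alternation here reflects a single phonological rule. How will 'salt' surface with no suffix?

[pimɛtɔs]

The root 'egg' surfaces as [sunɛxɛs] and [sunɛxɛzɔ], with a stem-final [s] ~ [z] alternation.
If /s/ were underlying and a rule turned it into [z] before the PL suffix, 'bone' would also alternate; but it has [s] in both [ŋaʃaʃis] and [ŋaʃaʃisɔ].
So /z/ is underlying, and a rule of word-final obstruent devoicing — voiced obstruents become voiceless word-finally — gives [s].
The one attested form of 'salt', [pimɛtɔzɔ], shows underlying /pimɛtɔz/. Applying the same rule word-finally gives [pimɛtɔs].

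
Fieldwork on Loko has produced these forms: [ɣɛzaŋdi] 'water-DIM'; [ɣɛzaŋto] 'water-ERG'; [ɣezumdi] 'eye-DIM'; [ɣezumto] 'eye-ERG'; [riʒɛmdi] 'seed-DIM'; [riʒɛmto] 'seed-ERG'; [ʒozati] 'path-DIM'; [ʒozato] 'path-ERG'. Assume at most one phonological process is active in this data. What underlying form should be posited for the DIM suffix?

/-di/

The DIM morpheme has two allomorphs, [-di] and [-ti].
The ERG suffix, which begins with [t], is invariant after every stem; so [t] is not altered by any rule here.
So the underlying form is /-di/, and voiced stops become voiceless after a vowel.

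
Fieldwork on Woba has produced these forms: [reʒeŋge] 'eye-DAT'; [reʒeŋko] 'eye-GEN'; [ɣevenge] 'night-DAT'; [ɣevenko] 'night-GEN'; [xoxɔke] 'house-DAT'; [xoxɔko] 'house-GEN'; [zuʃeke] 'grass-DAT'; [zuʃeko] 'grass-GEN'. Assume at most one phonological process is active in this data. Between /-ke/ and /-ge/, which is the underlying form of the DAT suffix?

/-ge/

The DAT suffix surfaces as [-ge] and [-ke], depending on the final segment of the stem.
By contrast the GEN suffix keeps its initial [k] throughout — that segment must be underlying.
So the underlying form is /-ge/, and voiced stops become voiceless after a vowel.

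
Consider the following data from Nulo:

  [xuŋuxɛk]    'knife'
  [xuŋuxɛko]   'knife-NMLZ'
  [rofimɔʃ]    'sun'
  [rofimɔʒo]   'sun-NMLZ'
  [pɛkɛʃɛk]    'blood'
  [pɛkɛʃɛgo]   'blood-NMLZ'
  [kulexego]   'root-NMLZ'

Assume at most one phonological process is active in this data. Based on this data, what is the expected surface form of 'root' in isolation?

In [pɛkɛʃɛk] and [pɛkɛʃɛgo] the final segment of 'blood' alternates: [k] ~ [g].
Compare 'knife', with invariant [k] in [xuŋuxɛk] and [xuŋuxɛko]: an analysis with underlying /k/ and a rule producing [g] before the NMLZ suffix would wrongly predict alternation here too.
The underlying segment must be /g/; voiced obstruents become voiceless word-finally, yielding [k] there.
From [kulexego] the stem 'root' is /kulexeg/; word-finally this yields [kulexek].

[kulexek]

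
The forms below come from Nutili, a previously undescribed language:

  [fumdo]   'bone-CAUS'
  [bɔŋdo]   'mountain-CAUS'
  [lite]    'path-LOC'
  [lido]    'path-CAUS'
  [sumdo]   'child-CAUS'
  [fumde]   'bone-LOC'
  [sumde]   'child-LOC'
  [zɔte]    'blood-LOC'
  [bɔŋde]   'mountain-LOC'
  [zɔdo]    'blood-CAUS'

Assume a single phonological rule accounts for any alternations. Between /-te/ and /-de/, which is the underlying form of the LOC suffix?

/-te/

The LOC morpheme has two allomorphs, [-de] and [-te].
The CAUS suffix, which begins with [d], is invariant after every stem; so [d] is not altered by any rule here.
The LOC suffix is therefore /-te/ underlyingly, with post-nasal voicing: voiceless stops become voiced after a nasal.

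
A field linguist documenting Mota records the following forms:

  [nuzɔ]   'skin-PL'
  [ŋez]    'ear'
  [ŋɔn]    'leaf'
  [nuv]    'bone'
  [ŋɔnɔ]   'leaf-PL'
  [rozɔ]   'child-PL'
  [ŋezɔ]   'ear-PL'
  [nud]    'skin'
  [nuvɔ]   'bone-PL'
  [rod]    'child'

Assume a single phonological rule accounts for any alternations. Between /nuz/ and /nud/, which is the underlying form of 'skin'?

The root 'skin' surfaces as [nud] and [nuzɔ], with a stem-final [d] ~ [z] alternation.
Compare 'ear', with invariant [z] in [ŋez] and [ŋezɔ]: an analysis with underlying /z/ and a rule producing [d] in isolation would wrongly predict alternation here too.
The underlying segment must be /d/; voiced stops become fricatives between vowels, yielding [z] there.

/nud/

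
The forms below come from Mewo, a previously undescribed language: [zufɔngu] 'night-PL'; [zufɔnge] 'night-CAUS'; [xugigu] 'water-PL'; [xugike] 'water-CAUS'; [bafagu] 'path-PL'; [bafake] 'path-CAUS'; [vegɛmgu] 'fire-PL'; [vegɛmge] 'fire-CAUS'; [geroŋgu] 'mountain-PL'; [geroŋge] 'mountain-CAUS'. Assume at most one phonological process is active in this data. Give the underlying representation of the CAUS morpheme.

The CAUS morpheme has two allomorphs, [-ge] and [-ke].
The PL suffix, which begins with [g], is invariant after every stem; so [g] is not altered by any rule here.
So the underlying form is /-ke/, and voiceless stops become voiced after a nasal.

/-ke/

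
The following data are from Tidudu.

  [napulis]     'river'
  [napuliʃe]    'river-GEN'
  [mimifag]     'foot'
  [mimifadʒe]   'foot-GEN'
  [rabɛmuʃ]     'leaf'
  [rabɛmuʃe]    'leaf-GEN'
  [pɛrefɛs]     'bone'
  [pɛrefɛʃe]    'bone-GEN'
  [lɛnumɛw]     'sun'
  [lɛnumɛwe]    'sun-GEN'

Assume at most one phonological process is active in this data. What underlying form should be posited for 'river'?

/napulis/

The stem for 'river' ends in [s] in [napulis] but [ʃ] in [napuliʃe].
The stem 'leaf' ([rabɛmuʃ], [rabɛmuʃe]) shows [ʃ] unchanged in both environments, so [ʃ] cannot be basic with [s] derived in isolation.
Therefore /s/ is basic and [ʃ] is derived by palatalization before a front vowel (/g/ and /s/ become palato-alveolar [dʒ] and [ʃ] before a front vowel).
Hence 'river' is /napulis/ underlyingly.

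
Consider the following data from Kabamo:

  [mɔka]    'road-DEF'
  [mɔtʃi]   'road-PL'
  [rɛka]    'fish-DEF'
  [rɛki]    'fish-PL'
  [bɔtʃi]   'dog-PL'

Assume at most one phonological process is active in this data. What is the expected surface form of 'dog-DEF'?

The root 'road' surfaces as [mɔka] and [mɔtʃi], with a stem-final [k] ~ [tʃ] alternation.
But 'fish' keeps [k] in both environments ([rɛka], [rɛki]), so there is no rule changing /k/ to [tʃ] before the PL suffix.
The alternation reflects depalatalization: palato-alveolar /tʃ/ becomes [k] when no front vowel follows. /tʃ/ is underlying.
From [bɔtʃi] the stem 'dog' is /bɔtʃ/; when no front vowel follows this yields [bɔka].

[bɔka]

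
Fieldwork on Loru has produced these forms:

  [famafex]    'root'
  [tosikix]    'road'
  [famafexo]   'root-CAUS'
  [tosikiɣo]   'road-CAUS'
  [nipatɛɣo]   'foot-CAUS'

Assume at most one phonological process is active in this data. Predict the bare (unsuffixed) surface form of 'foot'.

The root 'road' surfaces as [tosikiɣo] and [tosikix], with a stem-final [ɣ] ~ [x] alternation.
Compare 'root', with invariant [x] in [famafexo] and [famafex]: an analysis with underlying /x/ and a rule producing [ɣ] before the CAUS suffix would wrongly predict alternation here too.
Therefore /ɣ/ is basic and [x] is derived by word-final obstruent devoicing (voiced obstruents become voiceless word-finally).
The one attested form of 'foot', [nipatɛɣo], shows underlying /nipatɛɣ/. Applying the same rule word-finally gives [nipatɛx].

[nipatɛx]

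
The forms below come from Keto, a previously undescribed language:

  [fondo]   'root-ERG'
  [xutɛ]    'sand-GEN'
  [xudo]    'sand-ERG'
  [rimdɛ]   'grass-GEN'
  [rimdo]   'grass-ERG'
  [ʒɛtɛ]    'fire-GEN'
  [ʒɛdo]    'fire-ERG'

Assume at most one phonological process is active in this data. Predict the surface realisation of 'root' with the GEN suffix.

[fondɛ]

The GEN suffix surfaces as [-dɛ] and [-tɛ], depending on the final segment of the stem.
By contrast the ERG suffix keeps its initial [d] throughout — that segment must be underlying.
So the underlying form is /-tɛ/, and voiceless stops become voiced after a nasal.
After 'root', which ends in a nasal, the suffix surfaces as [-dɛ], giving [fondɛ].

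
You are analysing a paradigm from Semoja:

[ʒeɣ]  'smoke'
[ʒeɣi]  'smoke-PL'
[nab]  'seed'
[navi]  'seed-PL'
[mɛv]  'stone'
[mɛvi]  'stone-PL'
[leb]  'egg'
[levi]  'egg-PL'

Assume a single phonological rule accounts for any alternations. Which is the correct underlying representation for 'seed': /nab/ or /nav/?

/nab/

The stem for 'seed' ends in [b] in [nab] but [v] in [navi].
Compare 'stone', with invariant [v] in [mɛv] and [mɛvi]: an analysis with underlying /v/ and a rule producing [b] in isolation would wrongly predict alternation here too.
So /b/ is underlying, and a rule of intervocalic spirantization — voiced stops become fricatives between vowels — gives [v].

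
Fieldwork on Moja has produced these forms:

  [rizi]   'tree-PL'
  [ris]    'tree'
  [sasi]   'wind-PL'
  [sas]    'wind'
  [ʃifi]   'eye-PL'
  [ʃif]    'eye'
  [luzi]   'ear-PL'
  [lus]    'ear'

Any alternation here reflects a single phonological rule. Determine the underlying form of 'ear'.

In [luzi] and [lus] the final segment of 'ear' alternates: [z] ~ [s].
The stem 'wind' ([sasi], [sas]) shows [s] unchanged in both environments, so [s] cannot be basic with [z] derived before the PL suffix.
Therefore /z/ is basic and [s] is derived by word-final obstruent devoicing (voiced obstruents become voiceless word-finally).
So 'ear' = /luz/.

/luz/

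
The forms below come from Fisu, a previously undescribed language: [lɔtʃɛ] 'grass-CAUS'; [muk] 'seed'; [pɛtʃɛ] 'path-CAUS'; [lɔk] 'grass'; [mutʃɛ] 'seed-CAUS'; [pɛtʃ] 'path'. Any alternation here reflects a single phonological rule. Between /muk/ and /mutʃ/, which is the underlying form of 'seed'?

The stem for 'seed' ends in [tʃ] in [mutʃɛ] but [k] in [muk].
Compare 'path', with invariant [tʃ] in [pɛtʃɛ] and [pɛtʃ]: an analysis with underlying /tʃ/ and a rule producing [k] in isolation would wrongly predict alternation here too.
The alternation reflects palatalization before a front vowel: /k/ becomes palato-alveolar [tʃ] before a front vowel. /k/ is underlying.

/muk/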